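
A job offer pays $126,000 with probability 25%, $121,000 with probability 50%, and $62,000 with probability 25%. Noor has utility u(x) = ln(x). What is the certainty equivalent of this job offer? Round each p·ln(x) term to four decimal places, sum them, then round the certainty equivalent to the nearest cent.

$103,414.45

E[u] = 0.25·ln(126000) + 0.5·ln(121000) + 0.25·ln(62000) = 2.9360 + 5.8518 + 2.7587 = 11.5465
CE = e^11.5465 ≈ 103414.45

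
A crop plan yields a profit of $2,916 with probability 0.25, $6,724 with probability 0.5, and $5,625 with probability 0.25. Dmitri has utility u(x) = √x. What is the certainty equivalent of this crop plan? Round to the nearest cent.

E[u] = 0.25·√2916 + 0.5·√6724 + 0.25·√5625 = 0.25·54 + 0.5·82 + 0.25·75 = 73.25
CE = (73.25)² = 5365.5625

$5,365.56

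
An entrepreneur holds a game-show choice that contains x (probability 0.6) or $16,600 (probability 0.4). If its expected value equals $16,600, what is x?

0.6·x + 0.4·16600 = 16600
0.6·x = 16600 − 6640 = 9960
x = 9960 / 0.6 = 16600

x = $16,600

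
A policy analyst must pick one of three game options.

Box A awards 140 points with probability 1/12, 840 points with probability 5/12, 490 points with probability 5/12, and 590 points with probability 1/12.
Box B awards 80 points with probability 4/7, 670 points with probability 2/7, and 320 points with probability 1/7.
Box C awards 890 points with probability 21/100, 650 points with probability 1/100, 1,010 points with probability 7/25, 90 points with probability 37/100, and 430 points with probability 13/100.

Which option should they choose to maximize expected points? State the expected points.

Box A = 1/12 × 140 + 5/12 × 840 + 5/12 × 490 + 1/12 × 590 = 11.6667 + 350 + 204.1667 + 49.1667 = 615
Box B = 4/7 × 80 + 2/7 × 670 + 1/7 × 320 = 45.7143 + 191.4286 + 45.7143 = 282.8571
Box C = 21/100 × 890 + 1/100 × 650 + 7/25 × 1010 + 37/100 × 90 + 13/100 × 430 = 186.9 + 6.5 + 282.8 + 33.3 + 55.9 = 565.4

Box A (615 points)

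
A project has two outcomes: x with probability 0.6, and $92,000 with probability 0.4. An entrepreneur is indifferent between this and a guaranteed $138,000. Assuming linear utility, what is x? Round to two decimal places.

x = $168,666.67

0.6·x + 0.4·92000 = 138000
0.6·x = 138000 − 36800 = 101200
x = 101200 / 0.6 = 168666.6667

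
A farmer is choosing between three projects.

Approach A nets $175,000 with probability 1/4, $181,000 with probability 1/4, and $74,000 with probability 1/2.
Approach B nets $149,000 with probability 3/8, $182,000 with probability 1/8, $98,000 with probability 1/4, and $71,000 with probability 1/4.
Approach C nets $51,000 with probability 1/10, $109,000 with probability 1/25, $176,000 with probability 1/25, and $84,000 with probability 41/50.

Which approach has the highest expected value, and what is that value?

Approach A = 1/4 × 175000 + 1/4 × 181000 + 1/2 × 74000 = 43750 + 45250 + 37000 = 126000
Approach B = 3/8 × 149000 + 1/8 × 182000 + 1/4 × 98000 + 1/4 × 71000 = 55875 + 22750 + 24500 + 17750 = 120875
Approach C = 1/10 × 51000 + 1/25 × 109000 + 1/25 × 176000 + 41/50 × 84000 = 5100 + 4360 + 7040 + 68880 = 85380

Approach A ($126,000)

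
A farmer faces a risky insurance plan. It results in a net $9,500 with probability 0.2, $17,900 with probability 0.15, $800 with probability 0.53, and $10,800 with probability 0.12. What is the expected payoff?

$6,305

EV = 0.2 × 9500 + 0.15 × 17900 + 0.53 × 800 + 0.12 × 10800 = 1900 + 2685 + 424 + 1296 = 6305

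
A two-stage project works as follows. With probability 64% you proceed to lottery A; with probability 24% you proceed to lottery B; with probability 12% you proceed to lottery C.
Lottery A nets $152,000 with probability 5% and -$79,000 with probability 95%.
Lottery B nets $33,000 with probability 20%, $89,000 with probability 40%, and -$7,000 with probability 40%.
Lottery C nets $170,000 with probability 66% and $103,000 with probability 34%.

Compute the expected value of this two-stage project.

EV(A) = 0.05 × 152000 + 0.95 × (-79000) = 7600 − 75050 = -67450
EV(B) = 0.2 × 33000 + 0.4 × 89000 + 0.4 × (-7000) = 6600 + 35600 − 2800 = 39400
EV(C) = 0.66 × 170000 + 0.34 × 103000 = 112200 + 35020 = 147220
Overall = 0.64 × (-67450) + 0.24 × 39400 + 0.12 × 147220 = -43168 + 9456 + 17666.4 = -16045.6

-$16,045.60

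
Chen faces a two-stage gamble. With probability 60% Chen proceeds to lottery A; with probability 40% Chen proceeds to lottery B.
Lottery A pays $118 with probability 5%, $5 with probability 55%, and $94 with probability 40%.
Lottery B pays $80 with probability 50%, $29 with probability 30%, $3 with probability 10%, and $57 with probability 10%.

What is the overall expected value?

EV(A) = 0.05 × 118 + 0.55 × 5 + 0.4 × 94 = 5.9 + 2.75 + 37.6 = 46.25
EV(B) = 0.5 × 80 + 0.3 × 29 + 0.1 × 3 + 0.1 × 57 = 40 + 8.7 + 0.3 + 5.7 = 54.7
Overall = 0.6 × 46.25 + 0.4 × 54.7 = 27.75 + 21.88 = 49.63

$49.63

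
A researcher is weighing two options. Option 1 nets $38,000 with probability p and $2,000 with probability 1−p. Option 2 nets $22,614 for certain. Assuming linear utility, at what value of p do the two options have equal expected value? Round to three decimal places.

p = 0.573

p·38000 + (1−p)·2000 = 22614
36000p + 2000 = 22614
p = (22614 − 2000) / 36000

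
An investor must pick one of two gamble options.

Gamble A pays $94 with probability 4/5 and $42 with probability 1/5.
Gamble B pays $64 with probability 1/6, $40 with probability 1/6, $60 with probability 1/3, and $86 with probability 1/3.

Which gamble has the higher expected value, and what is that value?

Gamble A = 4/5 × 94 + 1/5 × 42 = 75.2 + 8.4 = 83.6
Gamble B = 1/6 × 64 + 1/6 × 40 + 1/3 × 60 + 1/3 × 86 = 10.6667 + 6.6667 + 20 + 28.6667 = 66

Gamble A ($83.60)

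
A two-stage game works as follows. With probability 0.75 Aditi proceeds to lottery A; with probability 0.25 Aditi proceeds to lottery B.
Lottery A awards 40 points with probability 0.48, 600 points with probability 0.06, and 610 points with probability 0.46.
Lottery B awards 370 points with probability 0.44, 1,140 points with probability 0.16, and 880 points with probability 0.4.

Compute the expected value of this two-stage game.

EV(A) = 0.48 × 40 + 0.06 × 600 + 0.46 × 610 = 19.2 + 36 + 280.6 = 335.8
EV(B) = 0.44 × 370 + 0.16 × 1140 + 0.4 × 880 = 162.8 + 182.4 + 352 = 697.2
Overall = 0.75 × 335.8 + 0.25 × 697.2 = 251.85 + 174.3 = 426.15

426.15 points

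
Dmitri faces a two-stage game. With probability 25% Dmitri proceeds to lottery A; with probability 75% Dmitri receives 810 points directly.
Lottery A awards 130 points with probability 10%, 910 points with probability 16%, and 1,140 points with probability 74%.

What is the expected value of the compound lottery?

858.05 points

EV(A) = 0.1 × 130 + 0.16 × 910 + 0.74 × 1140 = 13 + 145.6 + 843.6 = 1002.2
Branch B: 810 (certain)
Overall = 0.25 × 1002.2 + 0.75 × 810 = 250.55 + 607.5 = 858.05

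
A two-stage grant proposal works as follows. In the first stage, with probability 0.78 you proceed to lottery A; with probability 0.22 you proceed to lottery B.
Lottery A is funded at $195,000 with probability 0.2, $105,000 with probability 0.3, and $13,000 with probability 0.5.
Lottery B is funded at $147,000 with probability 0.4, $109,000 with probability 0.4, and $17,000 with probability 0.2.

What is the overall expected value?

$83,336

EV(A) = 0.2 × 195000 + 0.3 × 105000 + 0.5 × 13000 = 39000 + 31500 + 6500 = 77000
EV(B) = 0.4 × 147000 + 0.4 × 109000 + 0.2 × 17000 = 58800 + 43600 + 3400 = 105800
Overall = 0.78 × 77000 + 0.22 × 105800 = 60060 + 23276 = 83336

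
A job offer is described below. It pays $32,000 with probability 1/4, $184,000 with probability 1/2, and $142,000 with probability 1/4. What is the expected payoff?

EV = 1/4 × 32000 + 1/2 × 184000 + 1/4 × 142000 = 8000 + 92000 + 35500 = 135500

$135,500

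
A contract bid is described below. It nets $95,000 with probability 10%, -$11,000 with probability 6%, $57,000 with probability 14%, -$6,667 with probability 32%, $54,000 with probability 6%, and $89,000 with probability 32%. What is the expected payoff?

EV = 0.1 × 95000 + 0.06 × (-11000) + 0.14 × 57000 + 0.32 × (-6667) + 0.06 × 54000 + 0.32 × 89000 = 9500 − 660 + 7980 − 2133.44 + 3240 + 28480 = 46406.56

$46,406.56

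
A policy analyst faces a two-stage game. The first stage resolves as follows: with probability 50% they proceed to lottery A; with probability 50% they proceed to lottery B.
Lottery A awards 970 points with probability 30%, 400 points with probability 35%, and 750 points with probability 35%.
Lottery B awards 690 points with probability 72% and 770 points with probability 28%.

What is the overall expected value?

702.95 points

EV(A) = 0.3 × 970 + 0.35 × 400 + 0.35 × 750 = 291 + 140 + 262.5 = 693.5
EV(B) = 0.72 × 690 + 0.28 × 770 = 496.8 + 215.6 = 712.4
Overall = 0.5 × 693.5 + 0.5 × 712.4 = 346.75 + 356.2 = 702.95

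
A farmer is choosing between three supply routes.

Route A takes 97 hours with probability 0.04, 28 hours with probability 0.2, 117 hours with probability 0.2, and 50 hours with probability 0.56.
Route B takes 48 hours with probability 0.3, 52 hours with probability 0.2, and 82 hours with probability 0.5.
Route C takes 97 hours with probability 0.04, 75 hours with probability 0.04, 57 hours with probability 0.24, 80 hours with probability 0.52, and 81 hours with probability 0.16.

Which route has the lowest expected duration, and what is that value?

Route A = 0.04 × 97 + 0.2 × 28 + 0.2 × 117 + 0.56 × 50 = 3.88 + 5.6 + 23.4 + 28 = 60.88
Route B = 0.3 × 48 + 0.2 × 52 + 0.5 × 82 = 14.4 + 10.4 + 41 = 65.8
Route C = 0.04 × 97 + 0.04 × 75 + 0.24 × 57 + 0.52 × 80 + 0.16 × 81 = 3.88 + 3 + 13.68 + 41.6 + 12.96 = 75.12

Route A (60.88 hours)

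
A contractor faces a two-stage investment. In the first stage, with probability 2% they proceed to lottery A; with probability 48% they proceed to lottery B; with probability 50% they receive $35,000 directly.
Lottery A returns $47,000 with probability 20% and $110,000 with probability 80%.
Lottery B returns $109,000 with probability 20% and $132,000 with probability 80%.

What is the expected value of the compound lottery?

EV(A) = 0.2 × 47000 + 0.8 × 110000 = 9400 + 88000 = 97400
EV(B) = 0.2 × 109000 + 0.8 × 132000 = 21800 + 105600 = 127400
Branch C: 35000 (certain)
Overall = 0.02 × 97400 + 0.48 × 127400 + 0.5 × 35000 = 1948 + 61152 + 17500 = 80600

$80,600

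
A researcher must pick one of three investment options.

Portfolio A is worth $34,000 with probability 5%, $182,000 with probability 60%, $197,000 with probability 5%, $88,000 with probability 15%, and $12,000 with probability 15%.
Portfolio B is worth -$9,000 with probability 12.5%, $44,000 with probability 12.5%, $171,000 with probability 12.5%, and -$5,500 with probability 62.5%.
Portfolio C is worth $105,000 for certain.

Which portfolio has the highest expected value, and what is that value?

Portfolio A ($135,750)

Portfolio A = 0.05 × 34000 + 0.6 × 182000 + 0.05 × 197000 + 0.15 × 88000 + 0.15 × 12000 = 1700 + 109200 + 9850 + 13200 + 1800 = 135750
Portfolio B = 0.125 × (-9000) + 0.125 × 44000 + 0.125 × 171000 + 0.625 × (-5500) = -1125 + 5500 + 21375 − 3437.5 = 22312.5
Portfolio C: 105000 (certain)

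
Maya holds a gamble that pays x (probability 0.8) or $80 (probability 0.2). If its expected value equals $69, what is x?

x = $66.25

0.8·x + 0.2·80 = 69
0.8·x = 69 − 16 = 53
x = 53 / 0.8 = 66.25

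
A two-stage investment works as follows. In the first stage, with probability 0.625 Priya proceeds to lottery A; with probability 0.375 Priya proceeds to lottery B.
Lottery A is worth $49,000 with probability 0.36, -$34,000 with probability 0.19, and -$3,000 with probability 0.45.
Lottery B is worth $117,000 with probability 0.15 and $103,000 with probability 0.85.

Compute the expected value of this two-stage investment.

$45,556.25

EV(A) = 0.36 × 49000 + 0.19 × (-34000) + 0.45 × (-3000) = 17640 − 6460 − 1350 = 9830
EV(B) = 0.15 × 117000 + 0.85 × 103000 = 17550 + 87550 = 105100
Overall = 0.625 × 9830 + 0.375 × 105100 = 6143.75 + 39412.5 = 45556.25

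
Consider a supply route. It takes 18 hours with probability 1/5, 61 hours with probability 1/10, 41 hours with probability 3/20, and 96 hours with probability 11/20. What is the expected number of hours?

68.65 hours

EV = 1/5 × 18 + 1/10 × 61 + 3/20 × 41 + 11/20 × 96 = 3.6 + 6.1 + 6.15 + 52.8 = 68.65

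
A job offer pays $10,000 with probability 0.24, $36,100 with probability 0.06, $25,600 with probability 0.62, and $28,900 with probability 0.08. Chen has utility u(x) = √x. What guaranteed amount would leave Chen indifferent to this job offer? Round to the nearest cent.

E[u] = 0.24·√10000 + 0.06·√36100 + 0.62·√25600 + 0.08·√28900 = 0.24·100 + 0.06·190 + 0.62·160 + 0.08·170 = 148.2
CE = (148.2)² = 21963.24

$21,963.24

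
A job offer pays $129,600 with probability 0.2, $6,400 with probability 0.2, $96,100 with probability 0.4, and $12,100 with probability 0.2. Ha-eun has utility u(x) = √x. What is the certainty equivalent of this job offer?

$54,756

E[u] = 0.2·√129600 + 0.2·√6400 + 0.4·√96100 + 0.2·√12100 = 0.2·360 + 0.2·80 + 0.4·310 + 0.2·110 = 234
CE = (234)² = 54756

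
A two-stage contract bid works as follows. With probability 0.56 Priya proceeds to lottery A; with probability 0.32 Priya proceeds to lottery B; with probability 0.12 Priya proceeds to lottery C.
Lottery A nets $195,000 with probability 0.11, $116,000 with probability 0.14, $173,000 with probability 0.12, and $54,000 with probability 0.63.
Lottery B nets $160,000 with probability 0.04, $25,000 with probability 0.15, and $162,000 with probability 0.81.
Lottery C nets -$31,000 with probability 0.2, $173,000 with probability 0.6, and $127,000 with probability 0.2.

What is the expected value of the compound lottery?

$111,781.60

EV(A) = 0.11 × 195000 + 0.14 × 116000 + 0.12 × 173000 + 0.63 × 54000 = 21450 + 16240 + 20760 + 34020 = 92470
EV(B) = 0.04 × 160000 + 0.15 × 25000 + 0.81 × 162000 = 6400 + 3750 + 131220 = 141370
EV(C) = 0.2 × (-31000) + 0.6 × 173000 + 0.2 × 127000 = -6200 + 103800 + 25400 = 123000
Overall = 0.56 × 92470 + 0.32 × 141370 + 0.12 × 123000 = 51783.2 + 45238.4 + 14760 = 111781.6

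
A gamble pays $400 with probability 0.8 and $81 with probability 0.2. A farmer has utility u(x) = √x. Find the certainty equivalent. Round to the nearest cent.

E[u] = 0.8·√400 + 0.2·√81 = 0.8·20 + 0.2·9 = 17.8
CE = (17.8)² = 316.84

$316.84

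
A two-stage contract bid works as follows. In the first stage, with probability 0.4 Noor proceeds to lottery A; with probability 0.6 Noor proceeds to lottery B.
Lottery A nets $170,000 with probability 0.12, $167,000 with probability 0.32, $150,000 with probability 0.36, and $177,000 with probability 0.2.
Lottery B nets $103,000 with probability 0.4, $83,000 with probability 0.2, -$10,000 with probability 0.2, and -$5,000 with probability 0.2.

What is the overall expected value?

EV(A) = 0.12 × 170000 + 0.32 × 167000 + 0.36 × 150000 + 0.2 × 177000 = 20400 + 53440 + 54000 + 35400 = 163240
EV(B) = 0.4 × 103000 + 0.2 × 83000 + 0.2 × (-10000) + 0.2 × (-5000) = 41200 + 16600 − 2000 − 1000 = 54800
Overall = 0.4 × 163240 + 0.6 × 54800 = 65296 + 32880 = 98176

$98,176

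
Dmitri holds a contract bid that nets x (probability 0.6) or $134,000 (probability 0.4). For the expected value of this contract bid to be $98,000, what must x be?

0.6·x + 0.4·134000 = 98000
0.6·x = 98000 − 53600 = 44400
x = 44400 / 0.6 = 74000

x = $74,000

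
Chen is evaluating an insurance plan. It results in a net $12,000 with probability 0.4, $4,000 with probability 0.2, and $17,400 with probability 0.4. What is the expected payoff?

$12,560

EV = 0.4 × 12000 + 0.2 × 4000 + 0.4 × 17400 = 4800 + 800 + 6960 = 12560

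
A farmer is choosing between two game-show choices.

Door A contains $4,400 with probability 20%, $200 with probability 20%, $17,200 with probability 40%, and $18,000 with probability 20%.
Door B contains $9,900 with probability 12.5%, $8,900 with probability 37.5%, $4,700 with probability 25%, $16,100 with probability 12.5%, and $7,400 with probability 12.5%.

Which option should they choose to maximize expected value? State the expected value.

Door A = 0.2 × 4400 + 0.2 × 200 + 0.4 × 17200 + 0.2 × 18000 = 880 + 40 + 6880 + 3600 = 11400
Door B = 0.125 × 9900 + 0.375 × 8900 + 0.25 × 4700 + 0.125 × 16100 + 0.125 × 7400 = 1237.5 + 3337.5 + 1175 + 2012.5 + 925 = 8687.5

Door A ($11,400)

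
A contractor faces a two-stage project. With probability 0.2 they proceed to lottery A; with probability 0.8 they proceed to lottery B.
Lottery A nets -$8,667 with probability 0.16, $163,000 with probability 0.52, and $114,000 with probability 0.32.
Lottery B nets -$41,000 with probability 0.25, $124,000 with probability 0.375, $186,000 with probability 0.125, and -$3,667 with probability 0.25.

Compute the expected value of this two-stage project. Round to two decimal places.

EV(A) = 0.16 × (-8667) + 0.52 × 163000 + 0.32 × 114000 = -1386.72 + 84760 + 36480 = 119853.28
EV(B) = 0.25 × (-41000) + 0.375 × 124000 + 0.125 × 186000 + 0.25 × (-3667) = -10250 + 46500 + 23250 − 916.75 = 58583.25
Overall = 0.2 × 119853.28 + 0.8 × 58583.25 = 23970.656 + 46866.6 = 70837.256

$70,837.26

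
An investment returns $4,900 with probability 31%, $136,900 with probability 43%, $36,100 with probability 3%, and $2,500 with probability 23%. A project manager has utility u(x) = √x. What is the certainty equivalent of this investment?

E[u] = 0.31·√4900 + 0.43·√136900 + 0.03·√36100 + 0.23·√2500 = 0.31·70 + 0.43·370 + 0.03·190 + 0.23·50 = 198
CE = (198)² = 39204

$39,204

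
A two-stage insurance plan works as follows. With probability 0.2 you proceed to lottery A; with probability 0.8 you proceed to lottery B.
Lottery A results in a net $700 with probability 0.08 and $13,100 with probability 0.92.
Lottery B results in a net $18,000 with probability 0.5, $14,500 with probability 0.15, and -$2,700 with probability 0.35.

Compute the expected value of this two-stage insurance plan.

$10,605.60

EV(A) = 0.08 × 700 + 0.92 × 13100 = 56 + 12052 = 12108
EV(B) = 0.5 × 18000 + 0.15 × 14500 + 0.35 × (-2700) = 9000 + 2175 − 945 = 10230
Overall = 0.2 × 12108 + 0.8 × 10230 = 2421.6 + 8184 = 10605.6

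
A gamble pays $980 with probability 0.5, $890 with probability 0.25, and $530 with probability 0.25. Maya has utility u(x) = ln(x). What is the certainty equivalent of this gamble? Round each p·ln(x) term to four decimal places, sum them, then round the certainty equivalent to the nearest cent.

$820.41

E[u] = 0.5·ln(980) + 0.25·ln(890) + 0.25·ln(530) = 3.4438 + 1.6978 + 1.5682 = 6.7098
CE = e^6.7098 ≈ 820.41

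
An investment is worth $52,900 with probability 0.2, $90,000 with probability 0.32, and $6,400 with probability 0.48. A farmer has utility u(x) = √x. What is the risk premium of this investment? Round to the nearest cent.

$9,907.84

E[u] = 0.2·√52900 + 0.32·√90000 + 0.48·√6400 = 0.2·230 + 0.32·300 + 0.48·80 = 180.4
CE = (180.4)² = 32544.16
Risk premium = EV − CE = 42452 − 32544.16 = 9907.84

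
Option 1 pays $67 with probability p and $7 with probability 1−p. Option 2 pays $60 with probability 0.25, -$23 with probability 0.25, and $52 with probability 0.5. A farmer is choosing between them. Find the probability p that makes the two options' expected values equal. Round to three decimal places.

EV(Option 2) = 0.25 × 60 + 0.25 × (-23) + 0.5 × 52 = 15 − 5.75 + 26 = 35.25
p·67 + (1−p)·7 = 35.25
60p + 7 = 35.25
p = (35.25 − 7) / 60

p = 0.471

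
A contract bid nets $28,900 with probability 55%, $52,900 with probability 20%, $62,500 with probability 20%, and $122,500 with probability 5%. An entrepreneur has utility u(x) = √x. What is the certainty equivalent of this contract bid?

$42,849

E[u] = 0.55·√28900 + 0.2·√52900 + 0.2·√62500 + 0.05·√122500 = 0.55·170 + 0.2·230 + 0.2·250 + 0.05·350 = 207
CE = (207)² = 42849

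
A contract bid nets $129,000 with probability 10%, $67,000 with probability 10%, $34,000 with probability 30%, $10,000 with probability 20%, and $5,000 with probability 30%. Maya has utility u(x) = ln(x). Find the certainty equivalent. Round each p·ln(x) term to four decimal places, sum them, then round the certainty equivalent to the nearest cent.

E[u] = 0.1·ln(129000) + 0.1·ln(67000) + 0.3·ln(34000) + 0.2·ln(10000) + 0.3·ln(5000) = 1.1768 + 1.1112 + 3.1302 + 1.8421 + 2.5552 = 9.8155
CE = e^9.8155 ≈ 18315.45

$18,315.45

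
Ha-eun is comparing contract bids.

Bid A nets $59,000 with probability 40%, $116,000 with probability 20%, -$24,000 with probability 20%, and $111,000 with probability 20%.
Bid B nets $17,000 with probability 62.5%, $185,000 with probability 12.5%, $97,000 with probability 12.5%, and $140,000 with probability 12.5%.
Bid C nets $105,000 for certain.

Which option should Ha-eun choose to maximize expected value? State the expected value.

Bid C ($105,000)

Bid A = 0.4 × 59000 + 0.2 × 116000 + 0.2 × (-24000) + 0.2 × 111000 = 23600 + 23200 − 4800 + 22200 = 64200
Bid B = 0.625 × 17000 + 0.125 × 185000 + 0.125 × 97000 + 0.125 × 140000 = 10625 + 23125 + 12125 + 17500 = 63375
Bid C: 105000 (certain)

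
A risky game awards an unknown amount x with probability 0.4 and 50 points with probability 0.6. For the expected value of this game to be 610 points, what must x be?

0.4·x + 0.6·50 = 610
0.4·x = 610 − 30 = 580
x = 580 / 0.4 = 1450

x = 1,450 points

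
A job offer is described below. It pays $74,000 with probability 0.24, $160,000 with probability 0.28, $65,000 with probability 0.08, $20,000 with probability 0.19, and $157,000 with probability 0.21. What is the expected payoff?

$104,530

EV = 0.24 × 74000 + 0.28 × 160000 + 0.08 × 65000 + 0.19 × 20000 + 0.21 × 157000 = 17760 + 44800 + 5200 + 3800 + 32970 = 104530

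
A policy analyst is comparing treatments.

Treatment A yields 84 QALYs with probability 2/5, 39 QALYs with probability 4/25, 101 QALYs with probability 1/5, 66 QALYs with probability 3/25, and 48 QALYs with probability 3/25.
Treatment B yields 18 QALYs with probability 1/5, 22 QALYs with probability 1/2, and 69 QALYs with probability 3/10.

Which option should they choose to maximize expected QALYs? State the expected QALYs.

Treatment A = 2/5 × 84 + 4/25 × 39 + 1/5 × 101 + 3/25 × 66 + 3/25 × 48 = 33.6 + 6.24 + 20.2 + 7.92 + 5.76 = 73.72
Treatment B = 1/5 × 18 + 1/2 × 22 + 3/10 × 69 = 3.6 + 11 + 20.7 = 35.3

Treatment A (73.72 QALYs)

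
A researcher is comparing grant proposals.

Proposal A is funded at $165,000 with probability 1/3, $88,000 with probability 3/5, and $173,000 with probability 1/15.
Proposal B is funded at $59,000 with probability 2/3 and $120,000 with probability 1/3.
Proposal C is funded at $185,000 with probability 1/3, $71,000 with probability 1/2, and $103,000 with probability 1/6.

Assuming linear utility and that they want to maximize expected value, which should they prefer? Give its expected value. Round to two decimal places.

Proposal A = 1/3 × 165000 + 3/5 × 88000 + 1/15 × 173000 = 55000 + 52800 + 11533.3333 = 119333.3333
Proposal B = 2/3 × 59000 + 1/3 × 120000 = 39333.3333 + 40000 = 79333.3333
Proposal C = 1/3 × 185000 + 1/2 × 71000 + 1/6 × 103000 = 61666.6667 + 35500 + 17166.6667 = 114333.3333

Proposal A ($119,333.33)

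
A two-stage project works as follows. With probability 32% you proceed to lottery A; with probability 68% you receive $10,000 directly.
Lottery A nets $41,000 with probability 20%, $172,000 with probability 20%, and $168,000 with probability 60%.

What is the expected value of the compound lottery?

EV(A) = 0.2 × 41000 + 0.2 × 172000 + 0.6 × 168000 = 8200 + 34400 + 100800 = 143400
Branch B: 10000 (certain)
Overall = 0.32 × 143400 + 0.68 × 10000 = 45888 + 6800 = 52688

$52,688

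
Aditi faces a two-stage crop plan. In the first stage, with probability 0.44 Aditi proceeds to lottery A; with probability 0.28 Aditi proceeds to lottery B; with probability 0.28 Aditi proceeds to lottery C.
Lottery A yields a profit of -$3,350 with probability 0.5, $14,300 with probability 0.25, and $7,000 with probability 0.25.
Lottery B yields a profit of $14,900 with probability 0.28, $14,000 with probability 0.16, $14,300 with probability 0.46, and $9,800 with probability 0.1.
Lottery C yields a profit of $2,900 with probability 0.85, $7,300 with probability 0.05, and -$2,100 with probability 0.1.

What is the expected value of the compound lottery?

$6,251.20

EV(A) = 0.5 × (-3350) + 0.25 × 14300 + 0.25 × 7000 = -1675 + 3575 + 1750 = 3650
EV(B) = 0.28 × 14900 + 0.16 × 14000 + 0.46 × 14300 + 0.1 × 9800 = 4172 + 2240 + 6578 + 980 = 13970
EV(C) = 0.85 × 2900 + 0.05 × 7300 + 0.1 × (-2100) = 2465 + 365 − 210 = 2620
Overall = 0.44 × 3650 + 0.28 × 13970 + 0.28 × 2620 = 1606 + 3911.6 + 733.6 = 6251.2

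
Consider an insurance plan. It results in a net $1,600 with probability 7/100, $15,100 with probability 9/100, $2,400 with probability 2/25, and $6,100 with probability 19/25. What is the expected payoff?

$6,299

EV = 7/100 × 1600 + 9/100 × 15100 + 2/25 × 2400 + 19/25 × 6100 = 112 + 1359 + 192 + 4636 = 6299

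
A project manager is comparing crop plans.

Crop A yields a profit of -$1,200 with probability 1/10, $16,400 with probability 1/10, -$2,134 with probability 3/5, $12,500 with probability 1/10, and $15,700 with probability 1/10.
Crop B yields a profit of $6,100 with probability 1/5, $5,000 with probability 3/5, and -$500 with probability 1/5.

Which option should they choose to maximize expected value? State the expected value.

Crop A = 1/10 × (-1200) + 1/10 × 16400 + 3/5 × (-2134) + 1/10 × 12500 + 1/10 × 15700 = -120 + 1640 − 1280.4 + 1250 + 1570 = 3059.6
Crop B = 1/5 × 6100 + 3/5 × 5000 + 1/5 × (-500) = 1220 + 3000 − 100 = 4120

Crop B ($4,120)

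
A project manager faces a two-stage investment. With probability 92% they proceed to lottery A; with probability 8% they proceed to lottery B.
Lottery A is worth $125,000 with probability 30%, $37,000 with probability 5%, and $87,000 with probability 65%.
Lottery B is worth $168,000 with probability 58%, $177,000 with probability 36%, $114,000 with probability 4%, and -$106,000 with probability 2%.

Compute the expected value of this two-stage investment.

EV(A) = 0.3 × 125000 + 0.05 × 37000 + 0.65 × 87000 = 37500 + 1850 + 56550 = 95900
EV(B) = 0.58 × 168000 + 0.36 × 177000 + 0.04 × 114000 + 0.02 × (-106000) = 97440 + 63720 + 4560 − 2120 = 163600
Overall = 0.92 × 95900 + 0.08 × 163600 = 88228 + 13088 = 101316

$101,316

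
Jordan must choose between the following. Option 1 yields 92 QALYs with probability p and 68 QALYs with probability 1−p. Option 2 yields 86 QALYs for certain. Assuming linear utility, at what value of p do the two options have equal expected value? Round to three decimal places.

p·92 + (1−p)·68 = 86
24p + 68 = 86
p = (86 − 68) / 24

p = 0.750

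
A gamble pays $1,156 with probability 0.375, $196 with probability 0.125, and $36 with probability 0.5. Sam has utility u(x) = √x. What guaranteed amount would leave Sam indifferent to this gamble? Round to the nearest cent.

E[u] = 0.375·√1156 + 0.125·√196 + 0.5·√36 = 0.375·34 + 0.125·14 + 0.5·6 = 17.5
CE = (17.5)² = 306.25

$306.25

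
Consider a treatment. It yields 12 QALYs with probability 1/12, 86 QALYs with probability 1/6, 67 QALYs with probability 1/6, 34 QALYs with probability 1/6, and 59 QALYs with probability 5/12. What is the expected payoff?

EV = 1/12 × 12 + 1/6 × 86 + 1/6 × 67 + 1/6 × 34 + 5/12 × 59 = 1 + 14.3333 + 11.1667 + 5.6667 + 24.5833 = 56.75

56.75 QALYs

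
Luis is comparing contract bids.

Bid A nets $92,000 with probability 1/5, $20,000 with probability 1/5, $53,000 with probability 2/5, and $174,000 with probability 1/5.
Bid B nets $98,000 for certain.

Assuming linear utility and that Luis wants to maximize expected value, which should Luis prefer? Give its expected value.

Bid A = 1/5 × 92000 + 1/5 × 20000 + 2/5 × 53000 + 1/5 × 174000 = 18400 + 4000 + 21200 + 34800 = 78400
Bid B: 98000 (certain)

Bid B ($98,000)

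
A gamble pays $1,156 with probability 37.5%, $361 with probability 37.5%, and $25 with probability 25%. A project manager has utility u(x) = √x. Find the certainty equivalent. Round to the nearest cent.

E[u] = 0.375·√1156 + 0.375·√361 + 0.25·√25 = 0.375·34 + 0.375·19 + 0.25·5 = 21.125
CE = (21.125)² = 446.265625

$446.27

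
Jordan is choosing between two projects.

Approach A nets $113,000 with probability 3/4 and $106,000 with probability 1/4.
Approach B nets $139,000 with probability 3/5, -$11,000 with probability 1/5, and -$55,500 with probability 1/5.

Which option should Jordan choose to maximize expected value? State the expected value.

Approach A ($111,250)

Approach A = 3/4 × 113000 + 1/4 × 106000 = 84750 + 26500 = 111250
Approach B = 3/5 × 139000 + 1/5 × (-11000) + 1/5 × (-55500) = 83400 − 2200 − 11100 = 70100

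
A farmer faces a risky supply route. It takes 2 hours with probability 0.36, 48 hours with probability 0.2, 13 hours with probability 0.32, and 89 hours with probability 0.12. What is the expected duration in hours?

EV = 0.36 × 2 + 0.2 × 48 + 0.32 × 13 + 0.12 × 89 = 0.72 + 9.6 + 4.16 + 10.68 = 25.16

25.16 hours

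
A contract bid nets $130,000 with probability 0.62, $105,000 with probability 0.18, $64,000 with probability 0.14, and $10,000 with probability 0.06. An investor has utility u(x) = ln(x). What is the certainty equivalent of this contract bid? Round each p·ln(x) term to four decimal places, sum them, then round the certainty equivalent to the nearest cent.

E[u] = 0.62·ln(130000) + 0.18·ln(105000) + 0.14·ln(64000) + 0.06·ln(10000) = 7.3007 + 2.0811 + 1.5493 + 0.5526 = 11.4837
CE = e^11.4837 ≈ 97119.75

$97,119.75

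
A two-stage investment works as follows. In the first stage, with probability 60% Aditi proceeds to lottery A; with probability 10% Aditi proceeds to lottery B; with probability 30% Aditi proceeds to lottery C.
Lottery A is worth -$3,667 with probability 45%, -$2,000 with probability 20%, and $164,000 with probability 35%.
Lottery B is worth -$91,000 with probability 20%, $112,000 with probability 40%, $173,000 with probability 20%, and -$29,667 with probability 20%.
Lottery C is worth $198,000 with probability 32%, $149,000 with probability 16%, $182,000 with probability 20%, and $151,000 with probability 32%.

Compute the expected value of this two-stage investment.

EV(A) = 0.45 × (-3667) + 0.2 × (-2000) + 0.35 × 164000 = -1650.15 − 400 + 57400 = 55349.85
EV(B) = 0.2 × (-91000) + 0.4 × 112000 + 0.2 × 173000 + 0.2 × (-29667) = -18200 + 44800 + 34600 − 5933.4 = 55266.6
EV(C) = 0.32 × 198000 + 0.16 × 149000 + 0.2 × 182000 + 0.32 × 151000 = 63360 + 23840 + 36400 + 48320 = 171920
Overall = 0.6 × 55349.85 + 0.1 × 55266.6 + 0.3 × 171920 = 33209.91 + 5526.66 + 51576 = 90312.57

$90,312.57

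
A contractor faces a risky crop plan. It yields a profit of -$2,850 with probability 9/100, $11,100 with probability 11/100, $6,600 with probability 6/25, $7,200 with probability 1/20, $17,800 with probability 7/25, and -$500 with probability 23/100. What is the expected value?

$7,777.50

EV = 9/100 × (-2850) + 11/100 × 11100 + 6/25 × 6600 + 1/20 × 7200 + 7/25 × 17800 + 23/100 × (-500) = -256.5 + 1221 + 1584 + 360 + 4984 − 115 = 7777.5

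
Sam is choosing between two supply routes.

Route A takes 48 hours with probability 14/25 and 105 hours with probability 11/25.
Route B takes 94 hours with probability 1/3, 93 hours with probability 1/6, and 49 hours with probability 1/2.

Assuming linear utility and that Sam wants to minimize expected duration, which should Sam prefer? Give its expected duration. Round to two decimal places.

Route A = 14/25 × 48 + 11/25 × 105 = 26.88 + 46.2 = 73.08
Route B = 1/3 × 94 + 1/6 × 93 + 1/2 × 49 = 31.3333 + 15.5 + 24.5 = 71.3333

Route B (71.33 hours)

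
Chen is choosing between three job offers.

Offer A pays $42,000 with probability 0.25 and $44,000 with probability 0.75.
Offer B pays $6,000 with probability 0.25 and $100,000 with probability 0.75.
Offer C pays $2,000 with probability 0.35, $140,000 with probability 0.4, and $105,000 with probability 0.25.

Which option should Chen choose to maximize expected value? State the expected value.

Offer A = 0.25 × 42000 + 0.75 × 44000 = 10500 + 33000 = 43500
Offer B = 0.25 × 6000 + 0.75 × 100000 = 1500 + 75000 = 76500
Offer C = 0.35 × 2000 + 0.4 × 140000 + 0.25 × 105000 = 700 + 56000 + 26250 = 82950

Offer C ($82,950)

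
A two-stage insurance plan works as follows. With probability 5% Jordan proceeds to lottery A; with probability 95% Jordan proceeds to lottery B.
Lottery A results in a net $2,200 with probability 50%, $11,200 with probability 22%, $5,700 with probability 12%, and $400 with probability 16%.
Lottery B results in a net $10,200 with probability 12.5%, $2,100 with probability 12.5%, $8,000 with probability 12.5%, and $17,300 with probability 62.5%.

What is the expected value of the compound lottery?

EV(A) = 0.5 × 2200 + 0.22 × 11200 + 0.12 × 5700 + 0.16 × 400 = 1100 + 2464 + 684 + 64 = 4312
EV(B) = 0.125 × 10200 + 0.125 × 2100 + 0.125 × 8000 + 0.625 × 17300 = 1275 + 262.5 + 1000 + 10812.5 = 13350
Overall = 0.05 × 4312 + 0.95 × 13350 = 215.6 + 12682.5 = 12898.1

$12,898.10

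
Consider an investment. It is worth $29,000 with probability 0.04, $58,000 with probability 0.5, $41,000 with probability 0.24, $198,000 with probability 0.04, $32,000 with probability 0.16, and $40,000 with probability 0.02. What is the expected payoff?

EV = 0.04 × 29000 + 0.5 × 58000 + 0.24 × 41000 + 0.04 × 198000 + 0.16 × 32000 + 0.02 × 40000 = 1160 + 29000 + 9840 + 7920 + 5120 + 800 = 53840

$53,840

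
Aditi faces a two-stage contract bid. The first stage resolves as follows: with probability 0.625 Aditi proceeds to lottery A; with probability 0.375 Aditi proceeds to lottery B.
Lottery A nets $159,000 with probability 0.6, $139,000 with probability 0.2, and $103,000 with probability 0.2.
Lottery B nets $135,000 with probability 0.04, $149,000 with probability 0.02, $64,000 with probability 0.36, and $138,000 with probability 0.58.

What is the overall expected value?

EV(A) = 0.6 × 159000 + 0.2 × 139000 + 0.2 × 103000 = 95400 + 27800 + 20600 = 143800
EV(B) = 0.04 × 135000 + 0.02 × 149000 + 0.36 × 64000 + 0.58 × 138000 = 5400 + 2980 + 23040 + 80040 = 111460
Overall = 0.625 × 143800 + 0.375 × 111460 = 89875 + 41797.5 = 131672.5

$131,672.50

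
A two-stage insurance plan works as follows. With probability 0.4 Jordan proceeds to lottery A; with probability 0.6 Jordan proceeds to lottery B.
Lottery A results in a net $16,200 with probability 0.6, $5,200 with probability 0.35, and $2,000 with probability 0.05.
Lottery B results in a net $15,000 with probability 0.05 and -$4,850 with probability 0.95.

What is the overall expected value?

EV(A) = 0.6 × 16200 + 0.35 × 5200 + 0.05 × 2000 = 9720 + 1820 + 100 = 11640
EV(B) = 0.05 × 15000 + 0.95 × (-4850) = 750 − 4607.5 = -3857.5
Overall = 0.4 × 11640 + 0.6 × (-3857.5) = 4656 − 2314.5 = 2341.5

$2,341.50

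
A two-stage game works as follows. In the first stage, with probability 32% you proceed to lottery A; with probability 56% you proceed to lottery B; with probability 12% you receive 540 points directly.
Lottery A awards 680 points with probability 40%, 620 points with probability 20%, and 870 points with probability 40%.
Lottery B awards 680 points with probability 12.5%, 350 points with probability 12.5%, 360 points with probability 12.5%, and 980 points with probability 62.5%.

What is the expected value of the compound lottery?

EV(A) = 0.4 × 680 + 0.2 × 620 + 0.4 × 870 = 272 + 124 + 348 = 744
EV(B) = 0.125 × 680 + 0.125 × 350 + 0.125 × 360 + 0.625 × 980 = 85 + 43.75 + 45 + 612.5 = 786.25
Branch C: 540 (certain)
Overall = 0.32 × 744 + 0.56 × 786.25 + 0.12 × 540 = 238.08 + 440.3 + 64.8 = 743.18

743.18 points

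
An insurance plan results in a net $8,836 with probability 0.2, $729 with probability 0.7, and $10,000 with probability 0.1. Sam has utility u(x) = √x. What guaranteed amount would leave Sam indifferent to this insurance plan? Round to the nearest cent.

$2,275.29

E[u] = 0.2·√8836 + 0.7·√729 + 0.1·√10000 = 0.2·94 + 0.7·27 + 0.1·100 = 47.7
CE = (47.7)² = 2275.29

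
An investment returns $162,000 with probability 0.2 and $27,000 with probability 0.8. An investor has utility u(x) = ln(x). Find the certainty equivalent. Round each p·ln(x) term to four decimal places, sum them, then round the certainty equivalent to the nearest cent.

E[u] = 0.2·ln(162000) + 0.8·ln(27000) = 2.3991 + 8.1629 = 10.5620
CE = e^10.5620 ≈ 38638.33

$38,638.33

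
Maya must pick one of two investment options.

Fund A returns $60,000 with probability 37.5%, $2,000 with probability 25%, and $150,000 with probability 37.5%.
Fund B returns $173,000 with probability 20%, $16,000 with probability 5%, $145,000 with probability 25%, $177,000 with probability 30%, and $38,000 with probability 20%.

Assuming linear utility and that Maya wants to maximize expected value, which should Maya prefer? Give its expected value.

Fund B ($132,350)

Fund A = 0.375 × 60000 + 0.25 × 2000 + 0.375 × 150000 = 22500 + 500 + 56250 = 79250
Fund B = 0.2 × 173000 + 0.05 × 16000 + 0.25 × 145000 + 0.3 × 177000 + 0.2 × 38000 = 34600 + 800 + 36250 + 53100 + 7600 = 132350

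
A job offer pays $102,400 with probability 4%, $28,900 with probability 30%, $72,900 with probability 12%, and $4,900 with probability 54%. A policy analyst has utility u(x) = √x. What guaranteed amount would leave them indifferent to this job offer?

E[u] = 0.04·√102400 + 0.3·√28900 + 0.12·√72900 + 0.54·√4900 = 0.04·320 + 0.3·170 + 0.12·270 + 0.54·70 = 134
CE = (134)² = 17956

$17,956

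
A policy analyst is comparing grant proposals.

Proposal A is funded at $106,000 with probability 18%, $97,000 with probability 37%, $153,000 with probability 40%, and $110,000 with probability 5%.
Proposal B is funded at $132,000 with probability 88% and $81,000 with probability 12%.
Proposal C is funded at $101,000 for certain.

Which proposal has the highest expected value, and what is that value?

Proposal B ($125,880)

Proposal A = 0.18 × 106000 + 0.37 × 97000 + 0.4 × 153000 + 0.05 × 110000 = 19080 + 35890 + 61200 + 5500 = 121670
Proposal B = 0.88 × 132000 + 0.12 × 81000 = 116160 + 9720 = 125880
Proposal C: 101000 (certain)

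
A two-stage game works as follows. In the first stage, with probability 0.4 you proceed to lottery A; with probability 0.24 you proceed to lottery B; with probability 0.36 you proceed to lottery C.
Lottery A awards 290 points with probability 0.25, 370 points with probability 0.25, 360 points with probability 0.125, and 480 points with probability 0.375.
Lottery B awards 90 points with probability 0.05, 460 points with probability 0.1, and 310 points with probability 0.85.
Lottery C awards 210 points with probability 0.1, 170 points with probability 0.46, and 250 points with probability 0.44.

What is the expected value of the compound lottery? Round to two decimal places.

EV(A) = 0.25 × 290 + 0.25 × 370 + 0.125 × 360 + 0.375 × 480 = 72.5 + 92.5 + 45 + 180 = 390
EV(B) = 0.05 × 90 + 0.1 × 460 + 0.85 × 310 = 4.5 + 46 + 263.5 = 314
EV(C) = 0.1 × 210 + 0.46 × 170 + 0.44 × 250 = 21 + 78.2 + 110 = 209.2
Overall = 0.4 × 390 + 0.24 × 314 + 0.36 × 209.2 = 156 + 75.36 + 75.312 = 306.672

306.67 points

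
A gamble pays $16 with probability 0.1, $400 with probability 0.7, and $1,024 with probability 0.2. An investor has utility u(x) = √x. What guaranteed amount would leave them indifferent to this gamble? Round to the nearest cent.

$432.64

E[u] = 0.1·√16 + 0.7·√400 + 0.2·√1024 = 0.1·4 + 0.7·20 + 0.2·32 = 20.8
CE = (20.8)² = 432.64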